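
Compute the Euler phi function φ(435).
224

435 = 3 × 5 × 29
φ(n) = n × ∏(1 - 1/p) for each prime p dividing n
φ(435) = 435 × (1 - 1/3) × (1 - 1/5) × (1 - 1/29) = 224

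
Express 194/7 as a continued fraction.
[27; 1, 2, 2]

Euclidean algorithm steps:
194 = 27 × 7 + 5
7 = 1 × 5 + 2
5 = 2 × 2 + 1
2 = 2 × 1 + 0
Continued fraction: [27; 1, 2, 2]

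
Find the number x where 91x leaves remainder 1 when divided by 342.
109

gcd(91, 342) = 1, so the inverse exists.
Extended Euclidean algorithm on (342, 91):
342 = 3 × 91 + 69  ⟹  69 = (1)·342 + (-3)·91
91 = 1 × 69 + 22  ⟹  22 = (-1)·342 + (4)·91
69 = 3 × 22 + 3  ⟹  3 = (4)·342 + (-15)·91
22 = 7 × 3 + 1  ⟹  1 = (-29)·342 + (109)·91
So (109)·91 ≡ 1 (mod 342), i.e. 91^(-1) ≡ 109 (mod 342).
Check: 91 × 109 = 9919 ≡ 1 (mod 342)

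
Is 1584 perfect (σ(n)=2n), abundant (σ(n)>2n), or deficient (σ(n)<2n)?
abundant

Proper divisors of 1584: sum = 1 + 2 + 3 + 4 + 6 + 8 + 9 + 11 + ... + 264 + 396 + 528 + 792 (29 divisors) = 3252
Since 3252 > 1584, 1584 is abundant.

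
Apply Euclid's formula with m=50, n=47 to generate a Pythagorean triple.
(291, 4700, 4709)

Euclid's formula: a = m² - n², b = 2mn, c = m² + n²
m = 50, n = 47
a = 50² - 47² = 2500 - 2209 = 291
b = 2 × 50 × 47 = 4700
c = 50² + 47² = 2500 + 2209 = 4709
Verification: 291² + 4700² = 84681 + 22090000 = 22174681 = 4709² ✓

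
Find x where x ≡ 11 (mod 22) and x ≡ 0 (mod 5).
55

Using Chinese Remainder Theorem:
M = 22 × 5 = 110
M1 = 5, M2 = 22
y1 = 5^(-1) mod 22 = 9
y2 = 22^(-1) mod 5 = 3
x = (11×5×9 + 0×22×3) mod 110 = 55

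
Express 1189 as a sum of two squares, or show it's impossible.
10² + 33² (a=10, b=33)

Factorization: 1189 = 29 × 41
By Fermat: n is sum of two squares iff every prime p ≡ 3 (mod 4) appears to even power.
All primes ≡ 3 (mod 4) appear to even power.
Search a = 0, 1, 2, … for 1189 - a² a perfect square: first hit at a = 10: 1189 - 100 = 1089 = 33².
1189 = 10² + 33² = 100 + 1089 ✓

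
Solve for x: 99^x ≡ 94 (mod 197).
129

Baby-step giant-step with step n = ⌈√197⌉ = 15.
Baby steps 99^j mod 197 (j:value) for j=0..14: 0:1, 1:99, 2:148, 3:74, 4:37, 5:117, 6:157, 7:177, 8:187, 9:192, 10:96, 11:48, 12:24, 13:12, 14:6.
Giant-step multiplier: 99^(-15) ≡ 99^(196-15) = 99^181 ≡ 66 (mod 197).
Giant steps γ_i = 94·66^i mod 197: γ_0=94, γ_1=97, γ_2=98, γ_3=164, γ_4=186, γ_5=62, γ_6=152, γ_7=182, γ_8=192 (in table at j=9).
x = i·n + j = 8·15 + 9 = 129.
Check: 99^129 ≡ 94 (mod 197).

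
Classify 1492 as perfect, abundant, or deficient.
deficient

Proper divisors of 1492: sum = 1 + 2 + 4 + 373 + 746 = 1126
Since 1126 < 1492, 1492 is deficient.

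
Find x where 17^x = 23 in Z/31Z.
21

Baby-step giant-step with step n = ⌈√31⌉ = 6.
Baby steps 17^j mod 31 (j:value) for j=0..5: 0:1, 1:17, 2:10, 3:15, 4:7, 5:26.
Giant-step multiplier: 17^(-6) ≡ 17^(30-6) = 17^24 ≡ 4 (mod 31).
Giant steps γ_i = 23·4^i mod 31: γ_0=23, γ_1=30, γ_2=27, γ_3=15 (in table at j=3).
x = i·n + j = 3·6 + 3 = 21.
Check: 17^21 ≡ 23 (mod 31).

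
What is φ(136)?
64

136 = 2^3 × 17
φ(n) = n × ∏(1 - 1/p) for each prime p dividing n
φ(136) = 136 × (1 - 1/2) × (1 - 1/17) = 64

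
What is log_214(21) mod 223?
161

Baby-step giant-step with step n = ⌈√223⌉ = 15.
Baby steps 214^j mod 223 (j:value) for j=0..14: 0:1, 1:214, 2:81, 3:163, 4:94, 5:46, 6:32, 7:158, 8:139, 9:87, 10:109, 11:134, 12:132, 13:150, 14:211.
Giant-step multiplier: 214^(-15) ≡ 214^(222-15) = 214^207 ≡ 159 (mod 223).
Giant steps γ_i = 21·159^i mod 223: γ_0=21, γ_1=217, γ_2=161, γ_3=177, γ_4=45, γ_5=19, γ_6=122, γ_7=220, γ_8=192, γ_9=200, γ_10=134 (in table at j=11).
x = i·n + j = 10·15 + 11 = 161.
Check: 214^161 ≡ 21 (mod 223).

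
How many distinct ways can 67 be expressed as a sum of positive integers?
2679689

p(n) counts ways to write n as a sum of positive integers (order ignored).
Euler's pentagonal recurrence: p(k) = p(k-1) + p(k-2) - p(k-5) - p(k-7) + p(k-12) + p(k-15) - ... (offsets j(3j∓1)/2, signs ++--, p(0)=1, p(<0)=0).
DP table for k = 0..66: p(0)=1, p(1)=1, p(2)=2, p(3)=3, p(4)=5, p(5)=7, p(6)=11, p(7)=15, p(8)=22, p(9)=30, p(10)=42, p(11)=56, p(12)=77, p(13)=101, p(14)=135, p(15)=176, p(16)=231, p(17)=297, p(18)=385, p(19)=490, p(20)=627, p(21)=792, p(22)=1002, p(23)=1255, p(24)=1575, p(25)=1958, p(26)=2436, p(27)=3010, p(28)=3718, p(29)=4565, p(30)=5604, p(31)=6842, p(32)=8349, p(33)=10143, p(34)=12310, p(35)=14883, p(36)=17977, p(37)=21637, p(38)=26015, p(39)=31185, p(40)=37338, p(41)=44583, p(42)=53174, p(43)=63261, p(44)=75175, p(45)=89134, p(46)=105558, p(47)=124754, p(48)=147273, p(49)=173525, p(50)=204226, p(51)=239943, p(52)=281589, p(53)=329931, p(54)=386155, p(55)=451276, p(56)=526823, p(57)=614154, p(58)=715220, p(59)=831820, p(60)=966467, p(61)=1121505, p(62)=1300156, p(63)=1505499, p(64)=1741630, p(65)=2012558, p(66)=2323520.
Final step: p(67) = p(66) + p(65) - p(62) - p(60) + p(55) + p(52) - p(45) - p(41) + p(32) + p(27) - p(16) - p(10)
= 2323520 + 2012558 - 1300156 - 966467 + 451276 + 281589 - 89134 - 44583 + 8349 + 3010 - 231 - 42
= 2679689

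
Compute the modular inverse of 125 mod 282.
185

gcd(125, 282) = 1, so the inverse exists.
Extended Euclidean algorithm on (282, 125):
282 = 2 × 125 + 32  ⟹  32 = (1)·282 + (-2)·125
125 = 3 × 32 + 29  ⟹  29 = (-3)·282 + (7)·125
32 = 1 × 29 + 3  ⟹  3 = (4)·282 + (-9)·125
29 = 9 × 3 + 2  ⟹  2 = (-39)·282 + (88)·125
3 = 1 × 2 + 1  ⟹  1 = (43)·282 + (-97)·125
So (-97)·125 ≡ 1 (mod 282), i.e. 125^(-1) ≡ -97 ≡ 185 (mod 282).
Check: 125 × 185 = 23125 ≡ 1 (mod 282)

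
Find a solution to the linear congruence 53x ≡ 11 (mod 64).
x ≡ 63 (mod 64)

gcd(53, 64) = 1, which divides 11, so solutions exist.
Find 53^(-1) mod 64 by the extended Euclidean algorithm:
64 = 1 × 53 + 11  ⟹  11 = (1)·64 + (-1)·53
53 = 4 × 11 + 9  ⟹  9 = (-4)·64 + (5)·53
11 = 1 × 9 + 2  ⟹  2 = (5)·64 + (-6)·53
9 = 4 × 2 + 1  ⟹  1 = (-24)·64 + (29)·53
So (29)·53 ≡ 1 (mod 64), i.e. 53^(-1) ≡ 29 (mod 64).
x ≡ 29 × 11 = 319 ≡ 63 (mod 64).
Check: 53 × 63 = 3339 ≡ 11 (mod 64).
Unique solution: x ≡ 63 (mod 64)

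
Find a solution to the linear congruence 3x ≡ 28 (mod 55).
x ≡ 46 (mod 55)

gcd(3, 55) = 1, which divides 28, so solutions exist.
Find 3^(-1) mod 55 by the extended Euclidean algorithm:
55 = 18 × 3 + 1  ⟹  1 = (1)·55 + (-18)·3
So (-18)·3 ≡ 1 (mod 55), i.e. 3^(-1) ≡ -18 ≡ 37 (mod 55).
x ≡ 37 × 28 = 1036 ≡ 46 (mod 55).
Check: 3 × 46 = 138 ≡ 28 (mod 55).
Unique solution: x ≡ 46 (mod 55)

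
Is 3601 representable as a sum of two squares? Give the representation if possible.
1² + 60² (a=1, b=60)

Factorization: 3601 = 13 × 277
By Fermat: n is sum of two squares iff every prime p ≡ 3 (mod 4) appears to even power.
All primes ≡ 3 (mod 4) appear to even power.
Search a = 0, 1, 2, … for 3601 - a² a perfect square: first hit at a = 1: 3601 - 1 = 3600 = 60².
3601 = 1² + 60² = 1 + 3600 ✓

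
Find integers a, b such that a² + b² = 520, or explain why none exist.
6² + 22² (a=6, b=22)

Factorization: 520 = 2^3 × 5 × 13
By Fermat: n is sum of two squares iff every prime p ≡ 3 (mod 4) appears to even power.
All primes ≡ 3 (mod 4) appear to even power.
Search a = 0, 1, 2, … for 520 - a² a perfect square: first hit at a = 6: 520 - 36 = 484 = 22².
520 = 6² + 22² = 36 + 484 ✓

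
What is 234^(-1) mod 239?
191

gcd(234, 239) = 1, so the inverse exists.
Extended Euclidean algorithm on (239, 234):
239 = 1 × 234 + 5  ⟹  5 = (1)·239 + (-1)·234
234 = 46 × 5 + 4  ⟹  4 = (-46)·239 + (47)·234
5 = 1 × 4 + 1  ⟹  1 = (47)·239 + (-48)·234
So (-48)·234 ≡ 1 (mod 239), i.e. 234^(-1) ≡ -48 ≡ 191 (mod 239).
Check: 234 × 191 = 44694 ≡ 1 (mod 239)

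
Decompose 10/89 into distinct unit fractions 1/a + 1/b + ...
1/9 + 1/801

Greedy algorithm:
10/89: ceiling(89/10) = 9, use 1/9
1/801: ceiling(801/1) = 801, use 1/801
Result: 10/89 = 1/9 + 1/801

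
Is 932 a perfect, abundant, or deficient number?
deficient

Proper divisors of 932: sum = 1 + 2 + 4 + 233 + 466 = 706
Since 706 < 932, 932 is deficient.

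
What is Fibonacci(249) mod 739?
717

Matrix identity: Q^n = [[F_(n+1), F_n], [F_n, F_(n-1)]] with Q = [[1,1],[1,0]].
n = 249 = 11111001₂. Square-and-multiply, entries mod 739:
Q^1 = [[1,1],[1,0]]
Q^3 = (Q^1)²·Q = [[3,2],[2,1]]
Q^7 = (Q^3)²·Q = [[21,13],[13,8]]
Q^15 = (Q^7)²·Q = [[248,610],[610,377]]
Q^31 = (Q^15)²·Q = [[476,550],[550,665]]
Q^62 = (Q^31)² = [[691,139],[139,552]]
Q^124 = (Q^62)² = [[194,590],[590,343]]
Q^249 = (Q^124)²·Q = [[516,717],[717,538]]
F_249 mod 739 = Q^249[0][1] = 717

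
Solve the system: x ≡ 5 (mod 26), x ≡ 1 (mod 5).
31

Using Chinese Remainder Theorem:
M = 26 × 5 = 130
M1 = 5, M2 = 26
y1 = 5^(-1) mod 26 = 21
y2 = 26^(-1) mod 5 = 1
x = (5×5×21 + 1×26×1) mod 130 = 31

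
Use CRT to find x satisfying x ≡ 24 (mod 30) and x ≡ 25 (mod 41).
804

Using Chinese Remainder Theorem:
M = 30 × 41 = 1230
M1 = 41, M2 = 30
y1 = 41^(-1) mod 30 = 11
y2 = 30^(-1) mod 41 = 26
x = (24×41×11 + 25×30×26) mod 1230 = 804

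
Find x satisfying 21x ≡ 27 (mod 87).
x ≡ 22 (mod 29)

gcd(21, 87) = 3, which divides 27, so solutions exist.
Divide through by 3: 7x ≡ 9 (mod 29).
Find 7^(-1) mod 29 by the extended Euclidean algorithm:
29 = 4 × 7 + 1  ⟹  1 = (1)·29 + (-4)·7
So (-4)·7 ≡ 1 (mod 29), i.e. 7^(-1) ≡ -4 ≡ 25 (mod 29).
x ≡ 25 × 9 = 225 ≡ 22 (mod 29).
Check: 21 × 22 = 462 ≡ 27 (mod 87).
x ≡ 22 (mod 29), giving 3 solutions mod 87.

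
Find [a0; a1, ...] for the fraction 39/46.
[0; 1, 5, 1, 1, 3]

Euclidean algorithm steps:
39 = 0 × 46 + 39
46 = 1 × 39 + 7
39 = 5 × 7 + 4
7 = 1 × 4 + 3
4 = 1 × 3 + 1
3 = 3 × 1 + 0
Continued fraction: [0; 1, 5, 1, 1, 3]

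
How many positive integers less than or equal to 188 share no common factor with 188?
92

188 = 2^2 × 47
φ(n) = n × ∏(1 - 1/p) for each prime p dividing n
φ(188) = 188 × (1 - 1/2) × (1 - 1/47) = 92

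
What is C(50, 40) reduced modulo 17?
1

Using Lucas' theorem:
Write n=50 and k=40 in base 17:
n in base 17: [2, 16]
k in base 17: [2, 6]
C(50,40) mod 17 = ∏ C(n_i, k_i) mod 17
Digit binomials (mod 17): C(2,2) = 1; C(16,6) = 8008 ≡ 1
Product: 1 × 1 = 1 ≡ 1 (mod 17)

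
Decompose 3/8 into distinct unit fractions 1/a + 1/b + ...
1/3 + 1/24

Greedy algorithm:
3/8: ceiling(8/3) = 3, use 1/3
1/24: ceiling(24/1) = 24, use 1/24
Result: 3/8 = 1/3 + 1/24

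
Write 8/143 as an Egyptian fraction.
1/18 + 1/2574

Greedy algorithm:
8/143: ceiling(143/8) = 18, use 1/18
1/2574: ceiling(2574/1) = 2574, use 1/2574
Result: 8/143 = 1/18 + 1/2574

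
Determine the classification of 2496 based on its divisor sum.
abundant

Proper divisors of 2496: sum = 1 + 2 + 3 + 4 + 6 + 8 + 12 + 13 + ... + 416 + 624 + 832 + 1248 (27 divisors) = 4616
Since 4616 > 2496, 2496 is abundant.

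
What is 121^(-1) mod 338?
257

gcd(121, 338) = 1, so the inverse exists.
Extended Euclidean algorithm on (338, 121):
338 = 2 × 121 + 96  ⟹  96 = (1)·338 + (-2)·121
121 = 1 × 96 + 25  ⟹  25 = (-1)·338 + (3)·121
96 = 3 × 25 + 21  ⟹  21 = (4)·338 + (-11)·121
25 = 1 × 21 + 4  ⟹  4 = (-5)·338 + (14)·121
21 = 5 × 4 + 1  ⟹  1 = (29)·338 + (-81)·121
So (-81)·121 ≡ 1 (mod 338), i.e. 121^(-1) ≡ -81 ≡ 257 (mod 338).
Check: 121 × 257 = 31097 ≡ 1 (mod 338)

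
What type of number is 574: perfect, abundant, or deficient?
deficient

Proper divisors of 574: sum = 1 + 2 + 7 + 14 + 41 + 82 + 287 = 434
Since 434 < 574, 574 is deficient.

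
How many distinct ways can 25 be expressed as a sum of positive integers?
1958

p(n) counts ways to write n as a sum of positive integers (order ignored).
Euler's pentagonal recurrence: p(k) = p(k-1) + p(k-2) - p(k-5) - p(k-7) + p(k-12) + p(k-15) - ... (offsets j(3j∓1)/2, signs ++--, p(0)=1, p(<0)=0).
DP table for k = 0..24: p(0)=1, p(1)=1, p(2)=2, p(3)=3, p(4)=5, p(5)=7, p(6)=11, p(7)=15, p(8)=22, p(9)=30, p(10)=42, p(11)=56, p(12)=77, p(13)=101, p(14)=135, p(15)=176, p(16)=231, p(17)=297, p(18)=385, p(19)=490, p(20)=627, p(21)=792, p(22)=1002, p(23)=1255, p(24)=1575.
Final step: p(25) = p(24) + p(23) - p(20) - p(18) + p(13) + p(10) - p(3)
= 1575 + 1255 - 627 - 385 + 101 + 42 - 3
= 1958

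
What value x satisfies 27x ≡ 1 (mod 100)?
63

gcd(27, 100) = 1, so the inverse exists.
Extended Euclidean algorithm on (100, 27):
100 = 3 × 27 + 19  ⟹  19 = (1)·100 + (-3)·27
27 = 1 × 19 + 8  ⟹  8 = (-1)·100 + (4)·27
19 = 2 × 8 + 3  ⟹  3 = (3)·100 + (-11)·27
8 = 2 × 3 + 2  ⟹  2 = (-7)·100 + (26)·27
3 = 1 × 2 + 1  ⟹  1 = (10)·100 + (-37)·27
So (-37)·27 ≡ 1 (mod 100), i.e. 27^(-1) ≡ -37 ≡ 63 (mod 100).
Check: 27 × 63 = 1701 ≡ 1 (mod 100)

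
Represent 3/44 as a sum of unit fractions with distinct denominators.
1/15 + 1/660

Greedy algorithm:
3/44: ceiling(44/3) = 15, use 1/15
1/660: ceiling(660/1) = 660, use 1/660
Result: 3/44 = 1/15 + 1/660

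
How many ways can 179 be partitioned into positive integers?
625846753120

p(n) counts ways to write n as a sum of positive integers (order ignored).
Euler's pentagonal recurrence: p(k) = p(k-1) + p(k-2) - p(k-5) - p(k-7) + p(k-12) + p(k-15) - ... (offsets j(3j∓1)/2, signs ++--, p(0)=1, p(<0)=0).
DP table for k = 0..178: p(0)=1, p(1)=1, p(2)=2, p(3)=3, p(4)=5, p(5)=7, p(6)=11, p(7)=15, p(8)=22, p(9)=30, p(10)=42, p(11)=56, p(12)=77, p(13)=101, p(14)=135, p(15)=176, p(16)=231, p(17)=297, p(18)=385, p(19)=490, p(20)=627, p(21)=792, p(22)=1002, p(23)=1255, p(24)=1575, p(25)=1958, p(26)=2436, p(27)=3010, p(28)=3718, p(29)=4565, p(30)=5604, p(31)=6842, p(32)=8349, p(33)=10143, p(34)=12310, p(35)=14883, p(36)=17977, p(37)=21637, p(38)=26015, p(39)=31185, p(40)=37338, p(41)=44583, p(42)=53174, p(43)=63261, p(44)=75175, p(45)=89134, p(46)=105558, p(47)=124754, p(48)=147273, p(49)=173525, p(50)=204226, p(51)=239943, p(52)=281589, p(53)=329931, p(54)=386155, p(55)=451276, p(56)=526823, p(57)=614154, p(58)=715220, p(59)=831820, p(60)=966467, p(61)=1121505, p(62)=1300156, p(63)=1505499, p(64)=1741630, p(65)=2012558, p(66)=2323520, p(67)=2679689, p(68)=3087735, p(69)=3554345, p(70)=4087968, p(71)=4697205, p(72)=5392783, p(73)=6185689, p(74)=7089500, p(75)=8118264, p(76)=9289091, p(77)=10619863, p(78)=12132164, p(79)=13848650, p(80)=15796476, p(81)=18004327, p(82)=20506255, p(83)=23338469, p(84)=26543660, p(85)=30167357, p(86)=34262962, p(87)=38887673, p(88)=44108109, p(89)=49995925, p(90)=56634173, p(91)=64112359, p(92)=72533807, p(93)=82010177, p(94)=92669720, p(95)=104651419, p(96)=118114304, p(97)=133230930, p(98)=150198136, p(99)=169229875, p(100)=190569292, p(101)=214481126, p(102)=241265379, p(103)=271248950, p(104)=304801365, p(105)=342325709, p(106)=384276336, p(107)=431149389, p(108)=483502844, p(109)=541946240, p(110)=607163746, p(111)=679903203, p(112)=761002156, p(113)=851376628, p(114)=952050665, p(115)=1064144451, p(116)=1188908248, p(117)=1327710076, p(118)=1482074143, p(119)=1653668665, p(120)=1844349560, p(121)=2056148051, p(122)=2291320912, p(123)=2552338241, p(124)=2841940500, p(125)=3163127352, p(126)=3519222692, p(127)=3913864295, p(128)=4351078600, p(129)=4835271870, p(130)=5371315400, p(131)=5964539504, p(132)=6620830889, p(133)=7346629512, p(134)=8149040695, p(135)=9035836076, p(136)=10015581680, p(137)=11097645016, p(138)=12292341831, p(139)=13610949895, p(140)=15065878135, p(141)=16670689208, p(142)=18440293320, p(143)=20390982757, p(144)=22540654445, p(145)=24908858009, p(146)=27517052599, p(147)=30388671978, p(148)=33549419497, p(149)=37027355200, p(150)=40853235313, p(151)=45060624582, p(152)=49686288421, p(153)=54770336324, p(154)=60356673280, p(155)=66493182097, p(156)=73232243759, p(157)=80630964769, p(158)=88751778802, p(159)=97662728555, p(160)=107438159466, p(161)=118159068427, p(162)=129913904637, p(163)=142798995930, p(164)=156919475295, p(165)=172389800255, p(166)=189334822579, p(167)=207890420102, p(168)=228204732751, p(169)=250438925115, p(170)=274768617130, p(171)=301384802048, p(172)=330495499613, p(173)=362326859895, p(174)=397125074750, p(175)=435157697830, p(176)=476715857290, p(177)=522115831195, p(178)=571701605655.
Final step: p(179) = p(178) + p(177) - p(174) - p(172) + p(167) + p(164) - p(157) - p(153) + p(144) + p(139) - p(128) - p(122) + p(109) + p(102) - p(87) - p(79) + p(62) + p(53) - p(34) - p(24) + p(3)
= 571701605655 + 522115831195 - 397125074750 - 330495499613 + 207890420102 + 156919475295 - 80630964769 - 54770336324 + 22540654445 + 13610949895 - 4351078600 - 2291320912 + 541946240 + 241265379 - 38887673 - 13848650 + 1300156 + 329931 - 12310 - 1575 + 3
= 625846753120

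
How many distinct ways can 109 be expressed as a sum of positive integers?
541946240

p(n) counts ways to write n as a sum of positive integers (order ignored).
Euler's pentagonal recurrence: p(k) = p(k-1) + p(k-2) - p(k-5) - p(k-7) + p(k-12) + p(k-15) - ... (offsets j(3j∓1)/2, signs ++--, p(0)=1, p(<0)=0).
DP table for k = 0..108: p(0)=1, p(1)=1, p(2)=2, p(3)=3, p(4)=5, p(5)=7, p(6)=11, p(7)=15, p(8)=22, p(9)=30, p(10)=42, p(11)=56, p(12)=77, p(13)=101, p(14)=135, p(15)=176, p(16)=231, p(17)=297, p(18)=385, p(19)=490, p(20)=627, p(21)=792, p(22)=1002, p(23)=1255, p(24)=1575, p(25)=1958, p(26)=2436, p(27)=3010, p(28)=3718, p(29)=4565, p(30)=5604, p(31)=6842, p(32)=8349, p(33)=10143, p(34)=12310, p(35)=14883, p(36)=17977, p(37)=21637, p(38)=26015, p(39)=31185, p(40)=37338, p(41)=44583, p(42)=53174, p(43)=63261, p(44)=75175, p(45)=89134, p(46)=105558, p(47)=124754, p(48)=147273, p(49)=173525, p(50)=204226, p(51)=239943, p(52)=281589, p(53)=329931, p(54)=386155, p(55)=451276, p(56)=526823, p(57)=614154, p(58)=715220, p(59)=831820, p(60)=966467, p(61)=1121505, p(62)=1300156, p(63)=1505499, p(64)=1741630, p(65)=2012558, p(66)=2323520, p(67)=2679689, p(68)=3087735, p(69)=3554345, p(70)=4087968, p(71)=4697205, p(72)=5392783, p(73)=6185689, p(74)=7089500, p(75)=8118264, p(76)=9289091, p(77)=10619863, p(78)=12132164, p(79)=13848650, p(80)=15796476, p(81)=18004327, p(82)=20506255, p(83)=23338469, p(84)=26543660, p(85)=30167357, p(86)=34262962, p(87)=38887673, p(88)=44108109, p(89)=49995925, p(90)=56634173, p(91)=64112359, p(92)=72533807, p(93)=82010177, p(94)=92669720, p(95)=104651419, p(96)=118114304, p(97)=133230930, p(98)=150198136, p(99)=169229875, p(100)=190569292, p(101)=214481126, p(102)=241265379, p(103)=271248950, p(104)=304801365, p(105)=342325709, p(106)=384276336, p(107)=431149389, p(108)=483502844.
Final step: p(109) = p(108) + p(107) - p(104) - p(102) + p(97) + p(94) - p(87) - p(83) + p(74) + p(69) - p(58) - p(52) + p(39) + p(32) - p(17) - p(9)
= 483502844 + 431149389 - 304801365 - 241265379 + 133230930 + 92669720 - 38887673 - 23338469 + 7089500 + 3554345 - 715220 - 281589 + 31185 + 8349 - 297 - 30
= 541946240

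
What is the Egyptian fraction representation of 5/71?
1/15 + 1/267 + 1/94785

Greedy algorithm:
5/71: ceiling(71/5) = 15, use 1/15
4/1065: ceiling(1065/4) = 267, use 1/267
1/94785: ceiling(94785/1) = 94785, use 1/94785
Result: 5/71 = 1/15 + 1/267 + 1/94785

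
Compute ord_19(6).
9

19 is prime, so ord(6) divides φ(19) = 18.
Divisors of 18: 1, 2, 3, 6, 9, 18.
Repeated squaring: 6^1 ≡ 6, 6^2 ≡ 17, 6^4 ≡ 4, 6^8 ≡ 16, 6^16 ≡ 9 (mod 19).
Test 6^d mod 19 for each divisor d in increasing order:
6^1 ≡ 6
6^2 ≡ 17
6^3 = 6^2·6^1 ≡ 7
6^6 = 6^4·6^2 ≡ 11
6^9 = 6^8·6^1 ≡ 1  ← first divisor giving 1
The order is 9.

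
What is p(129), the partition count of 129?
4835271870

p(n) counts ways to write n as a sum of positive integers (order ignored).
Euler's pentagonal recurrence: p(k) = p(k-1) + p(k-2) - p(k-5) - p(k-7) + p(k-12) + p(k-15) - ... (offsets j(3j∓1)/2, signs ++--, p(0)=1, p(<0)=0).
DP table for k = 0..128: p(0)=1, p(1)=1, p(2)=2, p(3)=3, p(4)=5, p(5)=7, p(6)=11, p(7)=15, p(8)=22, p(9)=30, p(10)=42, p(11)=56, p(12)=77, p(13)=101, p(14)=135, p(15)=176, p(16)=231, p(17)=297, p(18)=385, p(19)=490, p(20)=627, p(21)=792, p(22)=1002, p(23)=1255, p(24)=1575, p(25)=1958, p(26)=2436, p(27)=3010, p(28)=3718, p(29)=4565, p(30)=5604, p(31)=6842, p(32)=8349, p(33)=10143, p(34)=12310, p(35)=14883, p(36)=17977, p(37)=21637, p(38)=26015, p(39)=31185, p(40)=37338, p(41)=44583, p(42)=53174, p(43)=63261, p(44)=75175, p(45)=89134, p(46)=105558, p(47)=124754, p(48)=147273, p(49)=173525, p(50)=204226, p(51)=239943, p(52)=281589, p(53)=329931, p(54)=386155, p(55)=451276, p(56)=526823, p(57)=614154, p(58)=715220, p(59)=831820, p(60)=966467, p(61)=1121505, p(62)=1300156, p(63)=1505499, p(64)=1741630, p(65)=2012558, p(66)=2323520, p(67)=2679689, p(68)=3087735, p(69)=3554345, p(70)=4087968, p(71)=4697205, p(72)=5392783, p(73)=6185689, p(74)=7089500, p(75)=8118264, p(76)=9289091, p(77)=10619863, p(78)=12132164, p(79)=13848650, p(80)=15796476, p(81)=18004327, p(82)=20506255, p(83)=23338469, p(84)=26543660, p(85)=30167357, p(86)=34262962, p(87)=38887673, p(88)=44108109, p(89)=49995925, p(90)=56634173, p(91)=64112359, p(92)=72533807, p(93)=82010177, p(94)=92669720, p(95)=104651419, p(96)=118114304, p(97)=133230930, p(98)=150198136, p(99)=169229875, p(100)=190569292, p(101)=214481126, p(102)=241265379, p(103)=271248950, p(104)=304801365, p(105)=342325709, p(106)=384276336, p(107)=431149389, p(108)=483502844, p(109)=541946240, p(110)=607163746, p(111)=679903203, p(112)=761002156, p(113)=851376628, p(114)=952050665, p(115)=1064144451, p(116)=1188908248, p(117)=1327710076, p(118)=1482074143, p(119)=1653668665, p(120)=1844349560, p(121)=2056148051, p(122)=2291320912, p(123)=2552338241, p(124)=2841940500, p(125)=3163127352, p(126)=3519222692, p(127)=3913864295, p(128)=4351078600.
Final step: p(129) = p(128) + p(127) - p(124) - p(122) + p(117) + p(114) - p(107) - p(103) + p(94) + p(89) - p(78) - p(72) + p(59) + p(52) - p(37) - p(29) + p(12) + p(3)
= 4351078600 + 3913864295 - 2841940500 - 2291320912 + 1327710076 + 952050665 - 431149389 - 271248950 + 92669720 + 49995925 - 12132164 - 5392783 + 831820 + 281589 - 21637 - 4565 + 77 + 3
= 4835271870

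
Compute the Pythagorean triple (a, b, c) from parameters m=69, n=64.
(665, 8832, 8857)

Euclid's formula: a = m² - n², b = 2mn, c = m² + n²
m = 69, n = 64
a = 69² - 64² = 4761 - 4096 = 665
b = 2 × 69 × 64 = 8832
c = 69² + 64² = 4761 + 4096 = 8857
Verification: 665² + 8832² = 442225 + 78004224 = 78446449 = 8857² ✓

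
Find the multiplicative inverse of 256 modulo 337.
104

gcd(256, 337) = 1, so the inverse exists.
Extended Euclidean algorithm on (337, 256):
337 = 1 × 256 + 81  ⟹  81 = (1)·337 + (-1)·256
256 = 3 × 81 + 13  ⟹  13 = (-3)·337 + (4)·256
81 = 6 × 13 + 3  ⟹  3 = (19)·337 + (-25)·256
13 = 4 × 3 + 1  ⟹  1 = (-79)·337 + (104)·256
So (104)·256 ≡ 1 (mod 337), i.e. 256^(-1) ≡ 104 (mod 337).
Check: 256 × 104 = 26624 ≡ 1 (mod 337)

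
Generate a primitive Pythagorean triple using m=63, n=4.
(3953, 504, 3985)

Euclid's formula: a = m² - n², b = 2mn, c = m² + n²
m = 63, n = 4
a = 63² - 4² = 3969 - 16 = 3953
b = 2 × 63 × 4 = 504
c = 63² + 4² = 3969 + 16 = 3985
Verification: 3953² + 504² = 15626209 + 254016 = 15880225 = 3985² ✓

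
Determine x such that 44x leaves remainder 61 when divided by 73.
x ≡ 13 (mod 73)

gcd(44, 73) = 1, which divides 61, so solutions exist.
Find 44^(-1) mod 73 by the extended Euclidean algorithm:
73 = 1 × 44 + 29  ⟹  29 = (1)·73 + (-1)·44
44 = 1 × 29 + 15  ⟹  15 = (-1)·73 + (2)·44
29 = 1 × 15 + 14  ⟹  14 = (2)·73 + (-3)·44
15 = 1 × 14 + 1  ⟹  1 = (-3)·73 + (5)·44
So (5)·44 ≡ 1 (mod 73), i.e. 44^(-1) ≡ 5 (mod 73).
x ≡ 5 × 61 = 305 ≡ 13 (mod 73).
Check: 44 × 13 = 572 ≡ 61 (mod 73).
Unique solution: x ≡ 13 (mod 73)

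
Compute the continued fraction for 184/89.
[2; 14, 1, 5]

Euclidean algorithm steps:
184 = 2 × 89 + 6
89 = 14 × 6 + 5
6 = 1 × 5 + 1
5 = 5 × 1 + 0
Continued fraction: [2; 14, 1, 5]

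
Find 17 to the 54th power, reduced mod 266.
1

Repeated squaring. Binary of 54 = 110110.
17^1 ≡ 17 (mod 266); 17^2 ≡ 23 (mod 266); 17^4 ≡ 263 (mod 266); 17^8 ≡ 9 (mod 266); 17^16 ≡ 81 (mod 266); 17^32 ≡ 177 (mod 266)
17^54 = 17^2 × 17^4 × 17^16 × 17^32 ≡ 1 (mod 266)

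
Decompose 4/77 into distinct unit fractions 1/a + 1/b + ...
1/20 + 1/514 + 1/395780

Greedy algorithm:
4/77: ceiling(77/4) = 20, use 1/20
3/1540: ceiling(1540/3) = 514, use 1/514
1/395780: ceiling(395780/1) = 395780, use 1/395780
Result: 4/77 = 1/20 + 1/514 + 1/395780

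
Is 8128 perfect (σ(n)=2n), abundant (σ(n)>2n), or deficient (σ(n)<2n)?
perfect

Proper divisors of 8128: sum = 1 + 2 + 4 + 8 + 16 + 32 + 64 + 127 + 254 + 508 + 1016 + 2032 + 4064 = 8128
Since 8128 = 8128, 8128 is perfect.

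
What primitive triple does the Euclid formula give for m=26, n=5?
(651, 260, 701)

Euclid's formula: a = m² - n², b = 2mn, c = m² + n²
m = 26, n = 5
a = 26² - 5² = 676 - 25 = 651
b = 2 × 26 × 5 = 260
c = 26² + 5² = 676 + 25 = 701
Verification: 651² + 260² = 423801 + 67600 = 491401 = 701² ✓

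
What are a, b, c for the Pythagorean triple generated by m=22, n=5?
(459, 220, 509)

Euclid's formula: a = m² - n², b = 2mn, c = m² + n²
m = 22, n = 5
a = 22² - 5² = 484 - 25 = 459
b = 2 × 22 × 5 = 220
c = 22² + 5² = 484 + 25 = 509
Verification: 459² + 220² = 210681 + 48400 = 259081 = 509² ✓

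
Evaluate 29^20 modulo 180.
121

Repeated squaring. Binary of 20 = 10100.
29^1 ≡ 29 (mod 180); 29^2 ≡ 121 (mod 180); 29^4 ≡ 61 (mod 180); 29^8 ≡ 121 (mod 180); 29^16 ≡ 61 (mod 180)
29^20 = 29^4 × 29^16 ≡ 121 (mod 180)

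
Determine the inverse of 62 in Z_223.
18

gcd(62, 223) = 1, so the inverse exists.
Extended Euclidean algorithm on (223, 62):
223 = 3 × 62 + 37  ⟹  37 = (1)·223 + (-3)·62
62 = 1 × 37 + 25  ⟹  25 = (-1)·223 + (4)·62
37 = 1 × 25 + 12  ⟹  12 = (2)·223 + (-7)·62
25 = 2 × 12 + 1  ⟹  1 = (-5)·223 + (18)·62
So (18)·62 ≡ 1 (mod 223), i.e. 62^(-1) ≡ 18 (mod 223).
Check: 62 × 18 = 1116 ≡ 1 (mod 223)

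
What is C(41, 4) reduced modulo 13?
0

Using Lucas' theorem:
Write n=41 and k=4 in base 13:
n in base 13: [3, 2]
k in base 13: [0, 4]
C(41,4) mod 13 = ∏ C(n_i, k_i) mod 13
Digit binomials (mod 13): C(3,0) = 1; C(2,4) = 0 (k_i > n_i)
Product: 1 × 0 = 0 ≡ 0 (mod 13)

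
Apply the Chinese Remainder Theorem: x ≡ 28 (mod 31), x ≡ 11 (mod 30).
431

Using Chinese Remainder Theorem:
M = 31 × 30 = 930
M1 = 30, M2 = 31
y1 = 30^(-1) mod 31 = 30
y2 = 31^(-1) mod 30 = 1
x = (28×30×30 + 11×31×1) mod 930 = 431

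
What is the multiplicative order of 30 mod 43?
42

43 is prime, so ord(30) divides φ(43) = 42.
Divisors of 42: 1, 2, 3, 6, 7, 14, 21, 42.
Repeated squaring: 30^1 ≡ 30, 30^2 ≡ 40, 30^4 ≡ 9, 30^8 ≡ 38, 30^16 ≡ 25, 30^32 ≡ 23 (mod 43).
Test 30^d mod 43 for each divisor d in increasing order:
30^1 ≡ 30
30^2 ≡ 40
30^3 = 30^2·30^1 ≡ 39
30^6 = 30^4·30^2 ≡ 16
30^7 = 30^4·30^2·30^1 ≡ 7
30^14 = 30^8·30^4·30^2 ≡ 6
30^21 = 30^16·30^4·30^1 ≡ 42
30^42 = 30^32·30^8·30^2 ≡ 1  ← first divisor giving 1
The order is 42.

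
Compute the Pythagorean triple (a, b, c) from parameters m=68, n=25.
(3999, 3400, 5249)

Euclid's formula: a = m² - n², b = 2mn, c = m² + n²
m = 68, n = 25
a = 68² - 25² = 4624 - 625 = 3999
b = 2 × 68 × 25 = 3400
c = 68² + 25² = 4624 + 625 = 5249
Verification: 3999² + 3400² = 15992001 + 11560000 = 27552001 = 5249² ✓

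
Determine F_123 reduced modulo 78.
50

Matrix identity: Q^n = [[F_(n+1), F_n], [F_n, F_(n-1)]] with Q = [[1,1],[1,0]].
n = 123 = 1111011₂. Square-and-multiply, entries mod 78:
Q^1 = [[1,1],[1,0]]
Q^3 = (Q^1)²·Q = [[3,2],[2,1]]
Q^7 = (Q^3)²·Q = [[21,13],[13,8]]
Q^15 = (Q^7)²·Q = [[51,64],[64,65]]
Q^30 = (Q^15)² = [[67,14],[14,53]]
Q^61 = (Q^30)²·Q = [[47,5],[5,42]]
Q^123 = (Q^61)²·Q = [[27,50],[50,55]]
F_123 mod 78 = Q^123[0][1] = 50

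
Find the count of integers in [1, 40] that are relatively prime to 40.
16

40 = 2^3 × 5
φ(n) = n × ∏(1 - 1/p) for each prime p dividing n
φ(40) = 40 × (1 - 1/2) × (1 - 1/5) = 16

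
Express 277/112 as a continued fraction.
[2; 2, 8, 1, 5]

Euclidean algorithm steps:
277 = 2 × 112 + 53
112 = 2 × 53 + 6
53 = 8 × 6 + 5
6 = 1 × 5 + 1
5 = 5 × 1 + 0
Continued fraction: [2; 2, 8, 1, 5]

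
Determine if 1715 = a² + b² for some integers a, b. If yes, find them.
Not possible

Factorization: 1715 = 5 × 7^3
By Fermat: n is sum of two squares iff every prime p ≡ 3 (mod 4) appears to even power.
Prime(s) ≡ 3 (mod 4) with odd exponent: [(7, 3)]
Therefore 1715 cannot be expressed as a² + b².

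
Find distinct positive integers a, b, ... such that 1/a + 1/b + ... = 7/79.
1/12 + 1/190 + 1/90060

Greedy algorithm:
7/79: ceiling(79/7) = 12, use 1/12
5/948: ceiling(948/5) = 190, use 1/190
1/90060: ceiling(90060/1) = 90060, use 1/90060
Result: 7/79 = 1/12 + 1/190 + 1/90060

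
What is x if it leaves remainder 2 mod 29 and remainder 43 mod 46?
89

Using Chinese Remainder Theorem:
M = 29 × 46 = 1334
M1 = 46, M2 = 29
y1 = 46^(-1) mod 29 = 12
y2 = 29^(-1) mod 46 = 27
x = (2×46×12 + 43×29×27) mod 1334 = 89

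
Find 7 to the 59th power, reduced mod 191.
82

Repeated squaring. Binary of 59 = 111011.
7^1 ≡ 7 (mod 191); 7^2 ≡ 49 (mod 191); 7^4 ≡ 109 (mod 191); 7^8 ≡ 39 (mod 191); 7^16 ≡ 184 (mod 191); 7^32 ≡ 49 (mod 191)
7^59 = 7^1 × 7^2 × 7^8 × 7^16 × 7^32 ≡ 82 (mod 191)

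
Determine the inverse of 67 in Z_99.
34

gcd(67, 99) = 1, so the inverse exists.
Extended Euclidean algorithm on (99, 67):
99 = 1 × 67 + 32  ⟹  32 = (1)·99 + (-1)·67
67 = 2 × 32 + 3  ⟹  3 = (-2)·99 + (3)·67
32 = 10 × 3 + 2  ⟹  2 = (21)·99 + (-31)·67
3 = 1 × 2 + 1  ⟹  1 = (-23)·99 + (34)·67
So (34)·67 ≡ 1 (mod 99), i.e. 67^(-1) ≡ 34 (mod 99).
Check: 67 × 34 = 2278 ≡ 1 (mod 99)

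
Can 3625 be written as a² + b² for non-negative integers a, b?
5² + 60² (a=5, b=60)

Factorization: 3625 = 5^3 × 29
By Fermat: n is sum of two squares iff every prime p ≡ 3 (mod 4) appears to even power.
All primes ≡ 3 (mod 4) appear to even power.
Search a = 0, 1, 2, … for 3625 - a² a perfect square: first hit at a = 5: 3625 - 25 = 3600 = 60².
3625 = 5² + 60² = 25 + 3600 ✓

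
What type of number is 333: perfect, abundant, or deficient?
deficient

Proper divisors of 333: sum = 1 + 3 + 9 + 37 + 111 = 161
Since 161 < 333, 333 is deficient.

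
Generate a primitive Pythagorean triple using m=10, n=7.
(51, 140, 149)

Euclid's formula: a = m² - n², b = 2mn, c = m² + n²
m = 10, n = 7
a = 10² - 7² = 100 - 49 = 51
b = 2 × 10 × 7 = 140
c = 10² + 7² = 100 + 49 = 149
Verification: 51² + 140² = 2601 + 19600 = 22201 = 149² ✓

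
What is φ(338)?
156

338 = 2 × 13^2
φ(n) = n × ∏(1 - 1/p) for each prime p dividing n
φ(338) = 338 × (1 - 1/2) × (1 - 1/13) = 156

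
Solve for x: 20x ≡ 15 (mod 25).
x ≡ 2 (mod 5)

gcd(20, 25) = 5, which divides 15, so solutions exist.
Divide through by 5: 4x ≡ 3 (mod 5).
Find 4^(-1) mod 5 by the extended Euclidean algorithm:
5 = 1 × 4 + 1  ⟹  1 = (1)·5 + (-1)·4
So (-1)·4 ≡ 1 (mod 5), i.e. 4^(-1) ≡ -1 ≡ 4 (mod 5).
x ≡ 4 × 3 = 12 ≡ 2 (mod 5).
Check: 20 × 2 = 40 ≡ 15 (mod 25).
x ≡ 2 (mod 5), giving 5 solutions mod 25.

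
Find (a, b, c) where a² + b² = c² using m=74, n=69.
(715, 10212, 10237)

Euclid's formula: a = m² - n², b = 2mn, c = m² + n²
m = 74, n = 69
a = 74² - 69² = 5476 - 4761 = 715
b = 2 × 74 × 69 = 10212
c = 74² + 69² = 5476 + 4761 = 10237
Verification: 715² + 10212² = 511225 + 104284944 = 104796169 = 10237² ✓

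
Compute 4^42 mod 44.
16

Repeated squaring. Binary of 42 = 101010.
4^1 ≡ 4 (mod 44); 4^2 ≡ 16 (mod 44); 4^4 ≡ 36 (mod 44); 4^8 ≡ 20 (mod 44); 4^16 ≡ 4 (mod 44); 4^32 ≡ 16 (mod 44)
4^42 = 4^2 × 4^8 × 4^32 ≡ 16 (mod 44)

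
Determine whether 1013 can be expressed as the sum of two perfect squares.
22² + 23² (a=22, b=23)

Factorization: 1013 = 1013
By Fermat: n is sum of two squares iff every prime p ≡ 3 (mod 4) appears to even power.
All primes ≡ 3 (mod 4) appear to even power.
Search a = 0, 1, 2, … for 1013 - a² a perfect square: first hit at a = 22: 1013 - 484 = 529 = 23².
1013 = 22² + 23² = 484 + 529 ✓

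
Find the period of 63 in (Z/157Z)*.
156

157 is prime, so ord(63) divides φ(157) = 156.
Divisors of 156: 1, 2, 3, 4, 6, 12, 13, 26, 39, 52, 78, 156.
Repeated squaring: 63^1 ≡ 63, 63^2 ≡ 44, 63^4 ≡ 52, 63^8 ≡ 35, 63^16 ≡ 126, 63^32 ≡ 19, 63^64 ≡ 47, 63^128 ≡ 11 (mod 157).
Test 63^d mod 157 for each divisor d in increasing order:
63^1 ≡ 63
63^2 ≡ 44
63^3 = 63^2·63^1 ≡ 103
63^4 ≡ 52
63^6 = 63^4·63^2 ≡ 90
63^12 = 63^8·63^4 ≡ 93
63^13 = 63^8·63^4·63^1 ≡ 50
63^26 = 63^16·63^8·63^2 ≡ 145
63^39 = 63^32·63^4·63^2·63^1 ≡ 28
63^52 = 63^32·63^16·63^4 ≡ 144
63^78 = 63^64·63^8·63^4·63^2 ≡ 156
63^156 = 63^128·63^16·63^8·63^4 ≡ 1  ← first divisor giving 1
The order is 156.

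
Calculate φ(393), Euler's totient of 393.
260

393 = 3 × 131
φ(n) = n × ∏(1 - 1/p) for each prime p dividing n
φ(393) = 393 × (1 - 1/3) × (1 - 1/131) = 260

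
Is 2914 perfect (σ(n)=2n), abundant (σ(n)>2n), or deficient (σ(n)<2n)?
deficient

Proper divisors of 2914: sum = 1 + 2 + 31 + 47 + 62 + 94 + 1457 = 1694
Since 1694 < 2914, 2914 is deficient.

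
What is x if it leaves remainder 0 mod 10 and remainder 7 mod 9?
70

Using Chinese Remainder Theorem:
M = 10 × 9 = 90
M1 = 9, M2 = 10
y1 = 9^(-1) mod 10 = 9
y2 = 10^(-1) mod 9 = 1
x = (0×9×9 + 7×10×1) mod 90 = 70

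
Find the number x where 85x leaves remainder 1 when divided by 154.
29

gcd(85, 154) = 1, so the inverse exists.
Extended Euclidean algorithm on (154, 85):
154 = 1 × 85 + 69  ⟹  69 = (1)·154 + (-1)·85
85 = 1 × 69 + 16  ⟹  16 = (-1)·154 + (2)·85
69 = 4 × 16 + 5  ⟹  5 = (5)·154 + (-9)·85
16 = 3 × 5 + 1  ⟹  1 = (-16)·154 + (29)·85
So (29)·85 ≡ 1 (mod 154), i.e. 85^(-1) ≡ 29 (mod 154).
Check: 85 × 29 = 2465 ≡ 1 (mod 154)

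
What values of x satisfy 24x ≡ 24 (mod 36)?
x ≡ 1 (mod 3)

gcd(24, 36) = 12, which divides 24, so solutions exist.
Divide through by 12: 2x ≡ 2 (mod 3).
Find 2^(-1) mod 3 by the extended Euclidean algorithm:
3 = 1 × 2 + 1  ⟹  1 = (1)·3 + (-1)·2
So (-1)·2 ≡ 1 (mod 3), i.e. 2^(-1) ≡ -1 ≡ 2 (mod 3).
x ≡ 2 × 2 = 4 ≡ 1 (mod 3).
Check: 24 × 1 = 24 ≡ 24 (mod 36).
x ≡ 1 (mod 3), giving 12 solutions mod 36.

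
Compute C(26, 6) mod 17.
16

Using Lucas' theorem:
Write n=26 and k=6 in base 17:
n in base 17: [1, 9]
k in base 17: [0, 6]
C(26,6) mod 17 = ∏ C(n_i, k_i) mod 17
Digit binomials (mod 17): C(1,0) = 1; C(9,6) = 84 ≡ 16
Product: 1 × 16 = 16 ≡ 16 (mod 17)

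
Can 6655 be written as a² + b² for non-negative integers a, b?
Not possible

Factorization: 6655 = 5 × 11^3
By Fermat: n is sum of two squares iff every prime p ≡ 3 (mod 4) appears to even power.
Prime(s) ≡ 3 (mod 4) with odd exponent: [(11, 3)]
Therefore 6655 cannot be expressed as a² + b².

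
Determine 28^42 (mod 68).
32

Repeated squaring. Binary of 42 = 101010.
28^1 ≡ 28 (mod 68); 28^2 ≡ 36 (mod 68); 28^4 ≡ 4 (mod 68); 28^8 ≡ 16 (mod 68); 28^16 ≡ 52 (mod 68); 28^32 ≡ 52 (mod 68)
28^42 = 28^2 × 28^8 × 28^32 ≡ 32 (mod 68)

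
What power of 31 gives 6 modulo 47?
28

Baby-step giant-step with step n = ⌈√47⌉ = 7.
Baby steps 31^j mod 47 (j:value) for j=0..6: 0:1, 1:31, 2:21, 3:40, 4:18, 5:41, 6:2.
Giant-step multiplier: 31^(-7) ≡ 31^(46-7) = 31^39 ≡ 22 (mod 47).
Giant steps γ_i = 6·22^i mod 47: γ_0=6, γ_1=38, γ_2=37, γ_3=15, γ_4=1 (in table at j=0).
x = i·n + j = 4·7 + 0 = 28.
Check: 31^28 ≡ 6 (mod 47).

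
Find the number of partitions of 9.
30

p(n) counts ways to write n as a sum of positive integers (order ignored).
Examples: 9; 8 + 1; 7 + 2; 7 + 1 + 1; 6 + 3; ... (30 total)
p(9) = 30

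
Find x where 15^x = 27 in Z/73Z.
54

Baby-step giant-step with step n = ⌈√73⌉ = 9.
Baby steps 15^j mod 73 (j:value) for j=0..8: 0:1, 1:15, 2:6, 3:17, 4:36, 5:29, 6:70, 7:28, 8:55.
Giant-step multiplier: 15^(-9) ≡ 15^(72-9) = 15^63 ≡ 10 (mod 73).
Giant steps γ_i = 27·10^i mod 73: γ_0=27, γ_1=51, γ_2=72, γ_3=63, γ_4=46, γ_5=22, γ_6=1 (in table at j=0).
x = i·n + j = 6·9 + 0 = 54.
Check: 15^54 ≡ 27 (mod 73).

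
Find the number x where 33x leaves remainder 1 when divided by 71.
28

gcd(33, 71) = 1, so the inverse exists.
Extended Euclidean algorithm on (71, 33):
71 = 2 × 33 + 5  ⟹  5 = (1)·71 + (-2)·33
33 = 6 × 5 + 3  ⟹  3 = (-6)·71 + (13)·33
5 = 1 × 3 + 2  ⟹  2 = (7)·71 + (-15)·33
3 = 1 × 2 + 1  ⟹  1 = (-13)·71 + (28)·33
So (28)·33 ≡ 1 (mod 71), i.e. 33^(-1) ≡ 28 (mod 71).
Check: 33 × 28 = 924 ≡ 1 (mod 71)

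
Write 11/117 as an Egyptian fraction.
1/11 + 1/322 + 1/414414

Greedy algorithm:
11/117: ceiling(117/11) = 11, use 1/11
4/1287: ceiling(1287/4) = 322, use 1/322
1/414414: ceiling(414414/1) = 414414, use 1/414414
Result: 11/117 = 1/11 + 1/322 + 1/414414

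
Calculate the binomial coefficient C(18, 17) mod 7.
4

Using Lucas' theorem:
Write n=18 and k=17 in base 7:
n in base 7: [2, 4]
k in base 7: [2, 3]
C(18,17) mod 7 = ∏ C(n_i, k_i) mod 7
Digit binomials (mod 7): C(2,2) = 1; C(4,3) = 4
Product: 1 × 4 = 4 ≡ 4 (mod 7)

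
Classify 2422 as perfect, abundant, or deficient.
deficient

Proper divisors of 2422: sum = 1 + 2 + 7 + 14 + 173 + 346 + 1211 = 1754
Since 1754 < 2422, 2422 is deficient.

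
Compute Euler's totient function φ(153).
96

153 = 3^2 × 17
φ(n) = n × ∏(1 - 1/p) for each prime p dividing n
φ(153) = 153 × (1 - 1/3) × (1 - 1/17) = 96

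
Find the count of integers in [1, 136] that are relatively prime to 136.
64

136 = 2^3 × 17
φ(n) = n × ∏(1 - 1/p) for each prime p dividing n
φ(136) = 136 × (1 - 1/2) × (1 - 1/17) = 64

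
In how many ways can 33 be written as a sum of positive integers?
10143

p(n) counts ways to write n as a sum of positive integers (order ignored).
Euler's pentagonal recurrence: p(k) = p(k-1) + p(k-2) - p(k-5) - p(k-7) + p(k-12) + p(k-15) - ... (offsets j(3j∓1)/2, signs ++--, p(0)=1, p(<0)=0).
DP table for k = 0..32: p(0)=1, p(1)=1, p(2)=2, p(3)=3, p(4)=5, p(5)=7, p(6)=11, p(7)=15, p(8)=22, p(9)=30, p(10)=42, p(11)=56, p(12)=77, p(13)=101, p(14)=135, p(15)=176, p(16)=231, p(17)=297, p(18)=385, p(19)=490, p(20)=627, p(21)=792, p(22)=1002, p(23)=1255, p(24)=1575, p(25)=1958, p(26)=2436, p(27)=3010, p(28)=3718, p(29)=4565, p(30)=5604, p(31)=6842, p(32)=8349.
Final step: p(33) = p(32) + p(31) - p(28) - p(26) + p(21) + p(18) - p(11) - p(7)
= 8349 + 6842 - 3718 - 2436 + 792 + 385 - 56 - 15
= 10143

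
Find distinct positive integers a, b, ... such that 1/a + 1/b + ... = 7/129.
1/19 + 1/613 + 1/1502463

Greedy algorithm:
7/129: ceiling(129/7) = 19, use 1/19
4/2451: ceiling(2451/4) = 613, use 1/613
1/1502463: ceiling(1502463/1) = 1502463, use 1/1502463
Result: 7/129 = 1/19 + 1/613 + 1/1502463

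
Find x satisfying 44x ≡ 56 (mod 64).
x ≡ 10 (mod 16)

gcd(44, 64) = 4, which divides 56, so solutions exist.
Divide through by 4: 11x ≡ 14 (mod 16).
Find 11^(-1) mod 16 by the extended Euclidean algorithm:
16 = 1 × 11 + 5  ⟹  5 = (1)·16 + (-1)·11
11 = 2 × 5 + 1  ⟹  1 = (-2)·16 + (3)·11
So (3)·11 ≡ 1 (mod 16), i.e. 11^(-1) ≡ 3 (mod 16).
x ≡ 3 × 14 = 42 ≡ 10 (mod 16).
Check: 44 × 10 = 440 ≡ 56 (mod 64).
x ≡ 10 (mod 16), giving 4 solutions mod 64.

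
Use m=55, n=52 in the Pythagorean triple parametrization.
(321, 5720, 5729)

Euclid's formula: a = m² - n², b = 2mn, c = m² + n²
m = 55, n = 52
a = 55² - 52² = 3025 - 2704 = 321
b = 2 × 55 × 52 = 5720
c = 55² + 52² = 3025 + 2704 = 5729
Verification: 321² + 5720² = 103041 + 32718400 = 32821441 = 5729² ✓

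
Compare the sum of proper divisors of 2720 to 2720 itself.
abundant

Proper divisors of 2720: sum = 1 + 2 + 4 + 5 + 8 + 10 + 16 + 17 + ... + 340 + 544 + 680 + 1360 (23 divisors) = 4084
Since 4084 > 2720, 2720 is abundant.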